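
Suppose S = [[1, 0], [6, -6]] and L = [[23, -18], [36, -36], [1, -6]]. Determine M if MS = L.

S is on the right of M, so right-multiply by S⁻¹: M = LS⁻¹.
S has determinant -6; S⁻¹ = [[1, 0], [1, -1/6]].
M = LS⁻¹ = [[23, -18], [36, -36], [1, -6]] · [[1, 0], [1, -1/6]] = [[5, 3], [0, 6], [-5, 1]].

M = [[5, 3], [0, 6], [-5, 1]]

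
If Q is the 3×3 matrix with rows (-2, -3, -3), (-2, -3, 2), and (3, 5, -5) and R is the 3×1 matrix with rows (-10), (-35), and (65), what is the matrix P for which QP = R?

P = [[5], [5], [-5]]

Since Q multiplies P on the left, P = Q⁻¹R.
Q has determinant 5; Q⁻¹ = [[1, -6, -3], [-4/5, 19/5, 2], [-1/5, 1/5, 0]].
P = Q⁻¹R = [[1, -6, -3], [-4/5, 19/5, 2], [-1/5, 1/5, 0]] · [[-10], [-35], [65]] = [[5], [5], [-5]].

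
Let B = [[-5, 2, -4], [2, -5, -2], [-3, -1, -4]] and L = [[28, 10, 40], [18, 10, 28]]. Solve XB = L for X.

X = [[-6, -4, -2], [-2, -2, -4]]

Since B sits to the right of X, X = LB⁻¹.
det B = 6, so B⁻¹ = [[3, 2, -4], [7/3, 4/3, -3], [-17/6, -11/6, 7/2]].
X = LB⁻¹ = [[28, 10, 40], [18, 10, 28]] · [[3, 2, -4], [7/3, 4/3, -3], [-17/6, -11/6, 7/2]] = [[-6, -4, -2], [-2, -2, -4]].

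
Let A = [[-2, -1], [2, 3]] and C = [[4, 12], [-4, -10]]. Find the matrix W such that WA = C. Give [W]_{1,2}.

Since A sits to the right of W, W = CA⁻¹.
det A = -4, so A⁻¹ = [[-3/4, -1/4], [1/2, 1/2]].
W = CA⁻¹ = [[4, 12], [-4, -10]] · [[-3/4, -1/4], [1/2, 1/2]] = [[3, 5], [-2, -4]].

5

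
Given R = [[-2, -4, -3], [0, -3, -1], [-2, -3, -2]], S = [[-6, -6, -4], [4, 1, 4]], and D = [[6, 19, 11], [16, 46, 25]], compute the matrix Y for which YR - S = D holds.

Y = [[-4, -3, 4], [-5, -4, -5]]

YR = D + S = [[0, 13, 7], [20, 47, 29]].
Since R sits to the right of Y, Y = (D + S)R⁻¹.
det R = 4, so R⁻¹ = [[3/4, 1/4, -5/4], [1/2, -1/2, -1/2], [-3/2, 1/2, 3/2]].
Y = (D + S)R⁻¹ = [[-4, -3, 4], [-5, -4, -5]].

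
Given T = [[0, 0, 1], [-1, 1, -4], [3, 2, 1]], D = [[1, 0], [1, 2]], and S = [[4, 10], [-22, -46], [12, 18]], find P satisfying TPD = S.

P = [[2, 2], [-1, -1], [-1, 5]]

P = T⁻¹SD⁻¹ (apply T⁻¹ on the left and D⁻¹ on the right).
det T = -5; the adjugate gives T⁻¹ = [[-9/5, -2/5, 1/5], [11/5, 3/5, 1/5], [1, 0, 0]].
det D = 2; the adjugate gives D⁻¹ = [[1, 0], [-1/2, 1/2]].
T⁻¹S = [[4, 4], [-2, -2], [4, 10]].
P = (T⁻¹S)D⁻¹ = [[2, 2], [-1, -1], [-1, 5]].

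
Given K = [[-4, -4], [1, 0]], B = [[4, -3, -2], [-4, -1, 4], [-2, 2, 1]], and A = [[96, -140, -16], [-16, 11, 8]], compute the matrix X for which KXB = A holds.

X = [[-5, 0, -2], [-4, -4, 4]]

Isolating X: multiply by K⁻¹ from the left and B⁻¹ from the right, so X = K⁻¹AB⁻¹.
det K = 4, so K⁻¹ = [[0, 1], [-1/4, -1]].
B has determinant -4; B⁻¹ = [[9/4, 1/4, 7/2], [1, 0, 2], [5/2, 1/2, 4]].
K⁻¹A = [[-16, 11, 8], [-8, 24, -4]].
X = (K⁻¹A)B⁻¹ = [[-5, 0, -2], [-4, -4, 4]].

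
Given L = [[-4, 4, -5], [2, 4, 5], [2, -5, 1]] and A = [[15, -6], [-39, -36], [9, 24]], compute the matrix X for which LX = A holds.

X = [[-4, 5], [-4, -4], [-3, -6]]

Since L multiplies X on the left, X = L⁻¹A.
L has determinant 6; L⁻¹ = [[29/6, 7/2, 20/3], [4/3, 1, 5/3], [-3, -2, -4]].
X = L⁻¹A = [[29/6, 7/2, 20/3], [4/3, 1, 5/3], [-3, -2, -4]] · [[15, -6], [-39, -36], [9, 24]] = [[-4, 5], [-4, -4], [-3, -6]].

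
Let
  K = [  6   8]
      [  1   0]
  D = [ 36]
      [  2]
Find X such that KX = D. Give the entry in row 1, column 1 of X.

2

Since K multiplies X on the left, X = K⁻¹D.
det K = -8; the adjugate gives K⁻¹ = [[0, 1], [1/8, -3/4]].
X = K⁻¹D = [[0, 1], [1/8, -3/4]] · [[36], [2]] = [[2], [3]].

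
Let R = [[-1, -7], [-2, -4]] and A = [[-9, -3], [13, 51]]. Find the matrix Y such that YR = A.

Right-multiplying both sides by R⁻¹ gives Y = AR⁻¹.
R has determinant -10; R⁻¹ = [[2/5, -7/10], [-1/5, 1/10]].
Y = AR⁻¹ = [[-9, -3], [13, 51]] · [[2/5, -7/10], [-1/5, 1/10]] = [[-3, 6], [-5, -4]].

Y = [[-3, 6], [-5, -4]]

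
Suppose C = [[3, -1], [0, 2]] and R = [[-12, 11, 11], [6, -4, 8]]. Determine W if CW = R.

W = [[-3, 3, 5], [3, -2, 4]]

C is on the left of W, so left-multiply by C⁻¹: W = C⁻¹R.
det C = 6; the adjugate gives C⁻¹ = [[1/3, 1/6], [0, 1/2]].
W = C⁻¹R = [[1/3, 1/6], [0, 1/2]] · [[-12, 11, 11], [6, -4, 8]] = [[-3, 3, 5], [3, -2, 4]].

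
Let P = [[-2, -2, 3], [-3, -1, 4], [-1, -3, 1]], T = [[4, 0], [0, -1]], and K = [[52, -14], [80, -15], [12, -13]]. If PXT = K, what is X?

X = [[-3, -4], [1, -3], [3, 0]]

X = P⁻¹KT⁻¹ (apply P⁻¹ on the left and T⁻¹ on the right).
det P = 4, so P⁻¹ = [[11/4, -7/4, -5/4], [-1/4, 1/4, -1/4], [2, -1, -1]].
det T = -4, so T⁻¹ = [[1/4, 0], [0, -1]].
P⁻¹K = [[-12, 4], [4, 3], [12, 0]].
X = (P⁻¹K)T⁻¹ = [[-3, -4], [1, -3], [3, 0]].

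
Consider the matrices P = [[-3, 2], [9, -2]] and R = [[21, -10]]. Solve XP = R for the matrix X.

X = [[-4, 1]]

Right-multiplying both sides by P⁻¹ gives X = RP⁻¹.
det P = -12; the adjugate gives P⁻¹ = [[1/6, 1/6], [3/4, 1/4]].
X = RP⁻¹ = [[21, -10]] · [[1/6, 1/6], [3/4, 1/4]] = [[-4, 1]].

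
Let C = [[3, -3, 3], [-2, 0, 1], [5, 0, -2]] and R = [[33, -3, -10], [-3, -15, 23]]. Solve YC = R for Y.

Right-multiplying both sides by C⁻¹ gives Y = RC⁻¹.
det C = -3; the adjugate gives C⁻¹ = [[0, 2, 1], [-1/3, 7, 3], [0, 5, 2]].
Y = RC⁻¹ = [[33, -3, -10], [-3, -15, 23]] · [[0, 2, 1], [-1/3, 7, 3], [0, 5, 2]] = [[1, -5, 4], [5, 4, -2]].

Y = [[1, -5, 4], [5, 4, -2]]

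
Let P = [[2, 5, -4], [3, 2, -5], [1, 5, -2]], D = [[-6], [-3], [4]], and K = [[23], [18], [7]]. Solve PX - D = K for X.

PX = K + D = [[17], [15], [11]].
Left-multiplying both sides by P⁻¹ gives X = P⁻¹(K + D).
P has determinant -5; P⁻¹ = [[-21/5, 2, 17/5], [-1/5, 0, 2/5], [-13/5, 1, 11/5]].
X = P⁻¹(K + D) = [[-4], [1], [-5]].

X = [[-4], [1], [-5]]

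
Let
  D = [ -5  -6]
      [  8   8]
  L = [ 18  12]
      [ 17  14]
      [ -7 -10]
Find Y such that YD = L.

Y = [[6, 6], [3, 4], [3, 1]]

D is on the right of Y, so right-multiply by D⁻¹: Y = LD⁻¹.
D has determinant 8; D⁻¹ = [[1, 3/4], [-1, -5/8]].
Y = LD⁻¹ = [[18, 12], [17, 14], [-7, -10]] · [[1, 3/4], [-1, -5/8]] = [[6, 6], [3, 4], [3, 1]].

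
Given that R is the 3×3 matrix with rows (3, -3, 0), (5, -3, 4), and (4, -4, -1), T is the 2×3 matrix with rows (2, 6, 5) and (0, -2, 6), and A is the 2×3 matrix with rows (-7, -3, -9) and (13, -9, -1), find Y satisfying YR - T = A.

YR = A + T = [[-5, 3, -4], [13, -11, 5]].
Right-multiplying both sides by R⁻¹ gives Y = (A + T)R⁻¹.
det R = -6, so R⁻¹ = [[-19/6, 1/2, 2], [-7/2, 1/2, 2], [4/3, 0, -1]].
Y = (A + T)R⁻¹ = [[0, -1, 0], [4, 1, -1]].

Y = [[0, -1, 0], [4, 1, -1]]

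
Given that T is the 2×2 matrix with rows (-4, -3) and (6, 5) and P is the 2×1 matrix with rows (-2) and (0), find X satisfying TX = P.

T is on the left of X, so left-multiply by T⁻¹: X = T⁻¹P.
det T = -2, so T⁻¹ = [[-5/2, -3/2], [3, 2]].
X = T⁻¹P = [[-5/2, -3/2], [3, 2]] · [[-2], [0]] = [[5], [-6]].

X = [[5], [-6]]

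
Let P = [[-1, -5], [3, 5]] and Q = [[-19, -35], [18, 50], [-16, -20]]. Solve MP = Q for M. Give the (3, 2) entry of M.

-6

P is on the right of M, so right-multiply by P⁻¹: M = QP⁻¹.
P has determinant 10; P⁻¹ = [[1/2, 1/2], [-3/10, -1/10]].
M = QP⁻¹ = [[-19, -35], [18, 50], [-16, -20]] · [[1/2, 1/2], [-3/10, -1/10]] = [[1, -6], [-6, 4], [-2, -6]].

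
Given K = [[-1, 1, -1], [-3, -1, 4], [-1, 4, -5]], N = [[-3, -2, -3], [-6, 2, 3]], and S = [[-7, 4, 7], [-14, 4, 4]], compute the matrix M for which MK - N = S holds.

M = [[4, 2, 0], [3, 5, 2]]

MK = S + N = [[-10, 2, 4], [-20, 6, 7]].
K is on the right of M, so right-multiply by K⁻¹: M = (S + N)K⁻¹.
K has determinant 5; K⁻¹ = [[-11/5, 1/5, 3/5], [-19/5, 4/5, 7/5], [-13/5, 3/5, 4/5]].
M = (S + N)K⁻¹ = [[4, 2, 0], [3, 5, 2]].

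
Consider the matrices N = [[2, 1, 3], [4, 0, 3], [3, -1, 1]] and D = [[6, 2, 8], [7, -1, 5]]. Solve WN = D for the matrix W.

N is on the right of W, so right-multiply by N⁻¹: W = DN⁻¹.
N has determinant -1; N⁻¹ = [[-3, 4, -3], [-5, 7, -6], [4, -5, 4]].
W = DN⁻¹ = [[6, 2, 8], [7, -1, 5]] · [[-3, 4, -3], [-5, 7, -6], [4, -5, 4]] = [[4, -2, 2], [4, -4, 5]].

W = [[4, -2, 2], [4, -4, 5]]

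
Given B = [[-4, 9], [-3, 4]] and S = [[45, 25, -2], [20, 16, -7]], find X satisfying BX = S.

B is on the left of X, so left-multiply by B⁻¹: X = B⁻¹S.
det B = 11, so B⁻¹ = [[4/11, -9/11], [3/11, -4/11]].
X = B⁻¹S = [[4/11, -9/11], [3/11, -4/11]] · [[45, 25, -2], [20, 16, -7]] = [[0, -4, 5], [5, 1, 2]].

X = [[0, -4, 5], [5, 1, 2]]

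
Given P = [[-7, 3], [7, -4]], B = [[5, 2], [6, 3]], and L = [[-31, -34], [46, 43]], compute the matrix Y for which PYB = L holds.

Y = P⁻¹LB⁻¹ (apply P⁻¹ on the left and B⁻¹ on the right).
det P = 7, so P⁻¹ = [[-4/7, -3/7], [-1, -1]].
det B = 3; the adjugate gives B⁻¹ = [[1, -2/3], [-2, 5/3]].
P⁻¹L = [[-2, 1], [-15, -9]].
Y = (P⁻¹L)B⁻¹ = [[-4, 3], [3, -5]].

Y = [[-4, 3], [3, -5]]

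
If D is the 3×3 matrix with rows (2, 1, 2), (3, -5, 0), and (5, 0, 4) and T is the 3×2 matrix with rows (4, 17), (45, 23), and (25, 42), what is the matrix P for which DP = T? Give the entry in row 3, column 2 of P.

3

Since D multiplies P on the left, P = D⁻¹T.
det D = -2, so D⁻¹ = [[10, 2, -5], [6, 1, -3], [-25/2, -5/2, 13/2]].
P = D⁻¹T = [[10, 2, -5], [6, 1, -3], [-25/2, -5/2, 13/2]] · [[4, 17], [45, 23], [25, 42]] = [[5, 6], [-6, -1], [0, 3]].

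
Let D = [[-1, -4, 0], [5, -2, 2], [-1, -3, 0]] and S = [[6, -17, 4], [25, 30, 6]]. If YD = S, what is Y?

Y = [[1, 2, 3], [-6, 3, -4]]

Since D sits to the right of Y, Y = SD⁻¹.
det D = 2; the adjugate gives D⁻¹ = [[3, 0, -4], [-1, 0, 1], [-17/2, 1/2, 11]].
Y = SD⁻¹ = [[6, -17, 4], [25, 30, 6]] · [[3, 0, -4], [-1, 0, 1], [-17/2, 1/2, 11]] = [[1, 2, 3], [-6, 3, -4]].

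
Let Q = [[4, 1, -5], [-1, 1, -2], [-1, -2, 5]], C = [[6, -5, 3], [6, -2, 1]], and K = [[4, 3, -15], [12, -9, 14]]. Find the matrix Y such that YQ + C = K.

YQ = K − C = [[-2, 8, -18], [6, -7, 13]].
Q is on the right of Y, so right-multiply by Q⁻¹: Y = (K − C)Q⁻¹.
det Q = -4; the adjugate gives Q⁻¹ = [[-1/4, -5/4, -3/4], [-7/4, -15/4, -13/4], [-3/4, -7/4, -5/4]].
Y = (K − C)Q⁻¹ = [[0, 4, -2], [1, -4, 2]].

Y = [[0, 4, -2], [1, -4, 2]]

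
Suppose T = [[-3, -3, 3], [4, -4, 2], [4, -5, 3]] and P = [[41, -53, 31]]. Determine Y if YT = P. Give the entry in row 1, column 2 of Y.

5

Right-multiplying both sides by T⁻¹ gives Y = PT⁻¹.
det T = 6, so T⁻¹ = [[-1/3, -1, 1], [-2/3, -7/2, 3], [-2/3, -9/2, 4]].
Y = PT⁻¹ = [[41, -53, 31]] · [[-1/3, -1, 1], [-2/3, -7/2, 3], [-2/3, -9/2, 4]] = [[1, 5, 6]].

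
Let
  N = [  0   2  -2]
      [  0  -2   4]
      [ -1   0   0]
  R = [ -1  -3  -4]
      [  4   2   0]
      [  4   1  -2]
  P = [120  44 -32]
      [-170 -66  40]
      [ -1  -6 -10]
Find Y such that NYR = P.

Y = [[-1, 3, -3], [1, 5, 4], [1, -2, -4]]

Left-multiply by N⁻¹ and right-multiply by R⁻¹: Y = N⁻¹PR⁻¹.
N has determinant -4; N⁻¹ = [[0, 0, -1], [1, 1/2, 0], [1/2, 1/2, 0]].
det R = -4; the adjugate gives R⁻¹ = [[1, 5/2, -2], [-2, -9/2, 4], [1, 11/4, -5/2]].
N⁻¹P = [[1, 6, 10], [35, 11, -12], [-25, -11, 4]].
Y = (N⁻¹P)R⁻¹ = [[-1, 3, -3], [1, 5, 4], [1, -2, -4]].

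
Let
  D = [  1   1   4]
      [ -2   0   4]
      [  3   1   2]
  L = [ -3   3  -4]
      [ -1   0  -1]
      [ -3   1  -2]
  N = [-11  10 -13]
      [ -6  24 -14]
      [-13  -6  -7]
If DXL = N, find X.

X = [[-2, 5, 2], [1, 2, -5], [1, -2, 1]]

Isolating X: multiply by D⁻¹ from the left and L⁻¹ from the right, so X = D⁻¹NL⁻¹.
det D = 4; the adjugate gives D⁻¹ = [[-1, 1/2, 1], [4, -5/2, -3], [-1/2, 1/2, 1/2]].
det L = 4, so L⁻¹ = [[1/4, 1/2, -3/4], [1/4, -3/2, 1/4], [-1/4, -3/2, 3/4]].
D⁻¹N = [[-5, -4, -1], [10, -2, 4], [-4, 4, -4]].
X = (D⁻¹N)L⁻¹ = [[-2, 5, 2], [1, 2, -5], [1, -2, 1]].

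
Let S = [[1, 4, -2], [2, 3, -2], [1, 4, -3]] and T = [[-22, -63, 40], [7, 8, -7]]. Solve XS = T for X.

Since S sits to the right of X, X = TS⁻¹.
det S = 5, so S⁻¹ = [[-1/5, 4/5, -2/5], [4/5, -1/5, -2/5], [1, 0, -1]].
X = TS⁻¹ = [[-22, -63, 40], [7, 8, -7]] · [[-1/5, 4/5, -2/5], [4/5, -1/5, -2/5], [1, 0, -1]] = [[-6, -5, -6], [-2, 4, 1]].

X = [[-6, -5, -6], [-2, 4, 1]]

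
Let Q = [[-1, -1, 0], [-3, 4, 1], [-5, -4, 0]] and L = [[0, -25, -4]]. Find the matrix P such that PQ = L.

Q is on the right of P, so right-multiply by Q⁻¹: P = LQ⁻¹.
det Q = 1; the adjugate gives Q⁻¹ = [[4, 0, -1], [-5, 0, 1], [32, 1, -7]].
P = LQ⁻¹ = [[0, -25, -4]] · [[4, 0, -1], [-5, 0, 1], [32, 1, -7]] = [[-3, -4, 3]].

P = [[-3, -4, 3]]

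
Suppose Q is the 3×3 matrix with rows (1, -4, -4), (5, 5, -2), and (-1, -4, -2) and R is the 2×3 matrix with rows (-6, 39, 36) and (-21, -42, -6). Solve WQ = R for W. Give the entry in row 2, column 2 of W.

-6

Right-multiplying both sides by Q⁻¹ gives W = RQ⁻¹.
det Q = -6, so Q⁻¹ = [[3, -4/3, -14/3], [-2, 1, 3], [5/2, -4/3, -25/6]].
W = RQ⁻¹ = [[-6, 39, 36], [-21, -42, -6]] · [[3, -4/3, -14/3], [-2, 1, 3], [5/2, -4/3, -25/6]] = [[-6, -1, -5], [6, -6, -3]].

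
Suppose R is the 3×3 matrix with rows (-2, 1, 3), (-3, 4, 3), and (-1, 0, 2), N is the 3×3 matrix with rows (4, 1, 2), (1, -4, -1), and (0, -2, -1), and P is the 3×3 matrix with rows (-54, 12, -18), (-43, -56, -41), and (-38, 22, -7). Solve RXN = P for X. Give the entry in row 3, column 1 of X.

Left-multiply by R⁻¹ and right-multiply by N⁻¹: X = R⁻¹PN⁻¹.
R has determinant -1; R⁻¹ = [[-8, 2, 9], [-3, 1, 3], [-4, 1, 5]].
det N = 5, so N⁻¹ = [[2/5, -3/5, 7/5], [1/5, -4/5, 6/5], [-2/5, 8/5, -17/5]].
R⁻¹P = [[4, -10, -1], [5, -26, -8], [-17, 6, -4]].
X = (R⁻¹P)N⁻¹ = [[0, 4, -3], [0, 5, 3], [-4, -1, -3]].

-4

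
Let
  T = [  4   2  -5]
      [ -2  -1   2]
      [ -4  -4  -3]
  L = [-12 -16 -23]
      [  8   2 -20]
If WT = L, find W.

W = [[0, -4, 5], [5, 4, 1]]

Since T sits to the right of W, W = LT⁻¹.
T has determinant -4; T⁻¹ = [[-11/4, -13/2, 1/4], [7/2, 8, -1/2], [-1, -2, 0]].
W = LT⁻¹ = [[-12, -16, -23], [8, 2, -20]] · [[-11/4, -13/2, 1/4], [7/2, 8, -1/2], [-1, -2, 0]] = [[0, -4, 5], [5, 4, 1]].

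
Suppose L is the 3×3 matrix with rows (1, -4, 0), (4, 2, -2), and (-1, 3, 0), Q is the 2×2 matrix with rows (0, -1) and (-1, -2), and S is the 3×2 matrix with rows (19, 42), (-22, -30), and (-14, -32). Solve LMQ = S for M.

Left-multiply by L⁻¹ and right-multiply by Q⁻¹: M = L⁻¹SQ⁻¹.
det L = -2; the adjugate gives L⁻¹ = [[-3, 0, -4], [-1, 0, -1], [-7, -1/2, -9]].
Q has determinant -1; Q⁻¹ = [[2, -1], [-1, 0]].
L⁻¹S = [[-1, 2], [-5, -10], [4, 9]].
M = (L⁻¹S)Q⁻¹ = [[-4, 1], [0, 5], [-1, -4]].

M = [[-4, 1], [0, 5], [-1, -4]]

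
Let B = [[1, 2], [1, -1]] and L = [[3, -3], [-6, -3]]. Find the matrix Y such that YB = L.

B is on the right of Y, so right-multiply by B⁻¹: Y = LB⁻¹.
det B = -3, so B⁻¹ = [[1/3, 2/3], [1/3, -1/3]].
Y = LB⁻¹ = [[3, -3], [-6, -3]] · [[1/3, 2/3], [1/3, -1/3]] = [[0, 3], [-3, -3]].

Y = [[0, 3], [-3, -3]]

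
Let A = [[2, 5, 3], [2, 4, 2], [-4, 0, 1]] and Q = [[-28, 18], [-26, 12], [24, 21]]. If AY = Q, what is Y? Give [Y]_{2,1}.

Since A multiplies Y on the left, Y = A⁻¹Q.
A has determinant 6; A⁻¹ = [[2/3, -5/6, -1/3], [-5/3, 7/3, 1/3], [8/3, -10/3, -1/3]].
Y = A⁻¹Q = [[2/3, -5/6, -1/3], [-5/3, 7/3, 1/3], [8/3, -10/3, -1/3]] · [[-28, 18], [-26, 12], [24, 21]] = [[-5, -5], [-6, 5], [4, 1]].

-6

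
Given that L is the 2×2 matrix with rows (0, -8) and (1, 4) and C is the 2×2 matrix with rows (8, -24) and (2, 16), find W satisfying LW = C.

Left-multiplying both sides by L⁻¹ gives W = L⁻¹C.
det L = 8; the adjugate gives L⁻¹ = [[1/2, 1], [-1/8, 0]].
W = L⁻¹C = [[1/2, 1], [-1/8, 0]] · [[8, -24], [2, 16]] = [[6, 4], [-1, 3]].

W = [[6, 4], [-1, 3]]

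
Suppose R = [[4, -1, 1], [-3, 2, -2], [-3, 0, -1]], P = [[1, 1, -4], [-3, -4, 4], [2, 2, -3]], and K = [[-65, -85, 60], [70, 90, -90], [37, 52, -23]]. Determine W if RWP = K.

W = [[4, 4, -2], [3, -1, 5], [-2, 3, 5]]

Left-multiply by R⁻¹ and right-multiply by P⁻¹: W = R⁻¹KP⁻¹.
det R = -5, so R⁻¹ = [[2/5, 1/5, 0], [-3/5, 1/5, -1], [-6/5, -3/5, -1]].
det P = -5, so P⁻¹ = [[-4/5, 1, 12/5], [1/5, -1, -8/5], [-2/5, 0, 1/5]].
R⁻¹K = [[-12, -16, 6], [16, 17, -31], [-1, -4, 5]].
W = (R⁻¹K)P⁻¹ = [[4, 4, -2], [3, -1, 5], [-2, 3, 5]].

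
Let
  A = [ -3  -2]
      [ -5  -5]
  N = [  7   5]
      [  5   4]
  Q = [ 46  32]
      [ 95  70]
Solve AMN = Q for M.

Isolating M: multiply by A⁻¹ from the left and N⁻¹ from the right, so M = A⁻¹QN⁻¹.
det A = 5, so A⁻¹ = [[-1, 2/5], [1, -3/5]].
N has determinant 3; N⁻¹ = [[4/3, -5/3], [-5/3, 7/3]].
A⁻¹Q = [[-8, -4], [-11, -10]].
M = (A⁻¹Q)N⁻¹ = [[-4, 4], [2, -5]].

M = [[-4, 4], [2, -5]]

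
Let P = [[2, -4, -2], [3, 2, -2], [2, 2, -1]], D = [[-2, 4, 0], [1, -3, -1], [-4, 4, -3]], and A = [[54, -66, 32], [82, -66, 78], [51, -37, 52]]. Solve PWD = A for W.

W = P⁻¹AD⁻¹ (apply P⁻¹ on the left and D⁻¹ on the right).
det P = 4; the adjugate gives P⁻¹ = [[1/2, -2, 3], [-1/4, 1/2, -1/2], [1/2, -3, 4]].
D has determinant 2; D⁻¹ = [[13/2, 6, -2], [7/2, 3, -1], [-4, -4, 1]].
P⁻¹A = [[16, -12, 16], [2, 2, 5], [-15, 17, -10]].
W = (P⁻¹A)D⁻¹ = [[-2, -4, -4], [0, -2, -1], [2, 1, 3]].

W = [[-2, -4, -4], [0, -2, -1], [2, 1, 3]]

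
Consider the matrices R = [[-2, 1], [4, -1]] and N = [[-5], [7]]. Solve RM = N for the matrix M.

M = [[1], [-3]]

Left-multiplying both sides by R⁻¹ gives M = R⁻¹N.
R has determinant -2; R⁻¹ = [[1/2, 1/2], [2, 1]].
M = R⁻¹N = [[1/2, 1/2], [2, 1]] · [[-5], [7]] = [[1], [-3]].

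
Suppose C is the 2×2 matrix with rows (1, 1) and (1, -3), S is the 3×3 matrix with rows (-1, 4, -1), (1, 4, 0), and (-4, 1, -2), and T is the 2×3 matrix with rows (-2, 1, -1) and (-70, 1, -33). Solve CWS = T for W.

W = C⁻¹TS⁻¹ (apply C⁻¹ on the left and S⁻¹ on the right).
det C = -4; the adjugate gives C⁻¹ = [[3/4, 1/4], [1/4, -1/4]].
det S = -1, so S⁻¹ = [[8, -7, -4], [-2, 2, 1], [-17, 15, 8]].
C⁻¹T = [[-19, 1, -9], [17, 0, 8]].
W = (C⁻¹T)S⁻¹ = [[-1, 0, 5], [0, 1, -4]].

W = [[-1, 0, 5], [0, 1, -4]]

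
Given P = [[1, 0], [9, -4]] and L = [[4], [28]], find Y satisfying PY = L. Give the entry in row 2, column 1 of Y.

2

Since P multiplies Y on the left, Y = P⁻¹L.
P has determinant -4; P⁻¹ = [[1, 0], [9/4, -1/4]].
Y = P⁻¹L = [[1, 0], [9/4, -1/4]] · [[4], [28]] = [[4], [2]].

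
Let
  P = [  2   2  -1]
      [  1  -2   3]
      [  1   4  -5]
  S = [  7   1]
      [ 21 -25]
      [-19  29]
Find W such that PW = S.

Since P multiplies W on the left, W = P⁻¹S.
P has determinant 6; P⁻¹ = [[-1/3, 1, 2/3], [4/3, -3/2, -7/6], [1, -1, -1]].
W = P⁻¹S = [[-1/3, 1, 2/3], [4/3, -3/2, -7/6], [1, -1, -1]] · [[7, 1], [21, -25], [-19, 29]] = [[6, -6], [0, 5], [5, -3]].

W = [[6, -6], [0, 5], [5, -3]]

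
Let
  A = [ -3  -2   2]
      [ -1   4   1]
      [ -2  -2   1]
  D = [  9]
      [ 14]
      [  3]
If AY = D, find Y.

Y = [[-1], [2], [5]]

Left-multiplying both sides by A⁻¹ gives Y = A⁻¹D.
A has determinant 4; A⁻¹ = [[3/2, -1/2, -5/2], [-1/4, 1/4, 1/4], [5/2, -1/2, -7/2]].
Y = A⁻¹D = [[3/2, -1/2, -5/2], [-1/4, 1/4, 1/4], [5/2, -1/2, -7/2]] · [[9], [14], [3]] = [[-1], [2], [5]].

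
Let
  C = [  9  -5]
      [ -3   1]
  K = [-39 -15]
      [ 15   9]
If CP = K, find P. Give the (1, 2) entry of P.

C is on the left of P, so left-multiply by C⁻¹: P = C⁻¹K.
det C = -6, so C⁻¹ = [[-1/6, -5/6], [-1/2, -3/2]].
P = C⁻¹K = [[-1/6, -5/6], [-1/2, -3/2]] · [[-39, -15], [15, 9]] = [[-6, -5], [-3, -6]].

-5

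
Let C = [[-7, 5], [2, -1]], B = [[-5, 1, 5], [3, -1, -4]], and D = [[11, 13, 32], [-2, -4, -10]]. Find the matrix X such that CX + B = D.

CX = D − B = [[16, 12, 27], [-5, -3, -6]].
Left-multiplying both sides by C⁻¹ gives X = C⁻¹(D − B).
C has determinant -3; C⁻¹ = [[1/3, 5/3], [2/3, 7/3]].
X = C⁻¹(D − B) = [[-3, -1, -1], [-1, 1, 4]].

X = [[-3, -1, -1], [-1, 1, 4]]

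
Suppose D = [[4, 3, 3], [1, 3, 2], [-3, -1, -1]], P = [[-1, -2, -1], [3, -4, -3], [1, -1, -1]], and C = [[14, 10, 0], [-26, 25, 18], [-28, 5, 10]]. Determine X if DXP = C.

X = [[-4, 3, 1], [2, -4, 2], [1, -1, 2]]

Isolating X: multiply by D⁻¹ from the left and P⁻¹ from the right, so X = D⁻¹CP⁻¹.
D has determinant 5; D⁻¹ = [[-1/5, 0, -3/5], [-1, 1, -1], [8/5, -1, 9/5]].
P has determinant -2; P⁻¹ = [[-1/2, 1/2, -1], [0, -1, 3], [-1/2, 3/2, -5]].
D⁻¹C = [[14, -5, -6], [-12, 10, 8], [-2, 0, 0]].
X = (D⁻¹C)P⁻¹ = [[-4, 3, 1], [2, -4, 2], [1, -1, 2]].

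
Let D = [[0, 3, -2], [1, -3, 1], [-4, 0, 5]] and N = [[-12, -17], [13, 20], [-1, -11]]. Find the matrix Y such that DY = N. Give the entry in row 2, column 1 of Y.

D is on the left of Y, so left-multiply by D⁻¹: Y = D⁻¹N.
det D = -3; the adjugate gives D⁻¹ = [[5, 5, 1], [3, 8/3, 2/3], [4, 4, 1]].
Y = D⁻¹N = [[5, 5, 1], [3, 8/3, 2/3], [4, 4, 1]] · [[-12, -17], [13, 20], [-1, -11]] = [[4, 4], [-2, -5], [3, 1]].

-2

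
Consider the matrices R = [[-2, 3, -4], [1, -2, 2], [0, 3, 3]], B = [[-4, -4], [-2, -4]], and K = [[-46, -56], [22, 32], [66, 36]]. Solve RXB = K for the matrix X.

X = [[1, 5], [-3, 5], [-5, 0]]

Isolating X: multiply by R⁻¹ from the left and B⁻¹ from the right, so X = R⁻¹KB⁻¹.
R has determinant 3; R⁻¹ = [[-4, -7, -2/3], [-1, -2, 0], [1, 2, 1/3]].
det B = 8, so B⁻¹ = [[-1/2, 1/2], [1/4, -1/2]].
R⁻¹K = [[-14, -24], [2, -8], [20, 20]].
X = (R⁻¹K)B⁻¹ = [[1, 5], [-3, 5], [-5, 0]].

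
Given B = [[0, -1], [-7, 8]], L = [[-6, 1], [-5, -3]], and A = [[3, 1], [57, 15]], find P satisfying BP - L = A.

BP = A + L = [[-3, 2], [52, 12]].
B is on the left of P, so left-multiply by B⁻¹: P = B⁻¹(A + L).
det B = -7; the adjugate gives B⁻¹ = [[-8/7, -1/7], [-1, 0]].
P = B⁻¹(A + L) = [[-4, -4], [3, -2]].

P = [[-4, -4], [3, -2]]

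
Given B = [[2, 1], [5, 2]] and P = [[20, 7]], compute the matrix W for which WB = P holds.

Right-multiplying both sides by B⁻¹ gives W = PB⁻¹.
det B = -1; the adjugate gives B⁻¹ = [[-2, 1], [5, -2]].
W = PB⁻¹ = [[20, 7]] · [[-2, 1], [5, -2]] = [[-5, 6]].

W = [[-5, 6]]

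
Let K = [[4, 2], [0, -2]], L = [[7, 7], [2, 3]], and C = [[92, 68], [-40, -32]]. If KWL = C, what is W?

W = K⁻¹CL⁻¹ (apply K⁻¹ on the left and L⁻¹ on the right).
det K = -8; the adjugate gives K⁻¹ = [[1/4, 1/4], [0, -1/2]].
L has determinant 7; L⁻¹ = [[3/7, -1], [-2/7, 1]].
K⁻¹C = [[13, 9], [20, 16]].
W = (K⁻¹C)L⁻¹ = [[3, -4], [4, -4]].

W = [[3, -4], [4, -4]]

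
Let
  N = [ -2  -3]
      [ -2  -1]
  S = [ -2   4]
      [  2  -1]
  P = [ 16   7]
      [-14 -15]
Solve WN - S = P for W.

W = [[-2, -5], [5, 1]]

WN = P + S = [[14, 11], [-12, -16]].
Since N sits to the right of W, W = (P + S)N⁻¹.
det N = -4; the adjugate gives N⁻¹ = [[1/4, -3/4], [-1/2, 1/2]].
W = (P + S)N⁻¹ = [[-2, -5], [5, 1]].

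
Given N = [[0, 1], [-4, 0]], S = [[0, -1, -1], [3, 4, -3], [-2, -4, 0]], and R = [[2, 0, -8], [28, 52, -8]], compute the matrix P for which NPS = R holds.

P = [[1, -1, 2], [-4, 4, 5]]

P = N⁻¹RS⁻¹ (apply N⁻¹ on the left and S⁻¹ on the right).
det N = 4; the adjugate gives N⁻¹ = [[0, -1/4], [1, 0]].
det S = -2, so S⁻¹ = [[6, -2, -7/2], [-3, 1, 3/2], [2, -1, -3/2]].
N⁻¹R = [[-7, -13, 2], [2, 0, -8]].
P = (N⁻¹R)S⁻¹ = [[1, -1, 2], [-4, 4, 5]].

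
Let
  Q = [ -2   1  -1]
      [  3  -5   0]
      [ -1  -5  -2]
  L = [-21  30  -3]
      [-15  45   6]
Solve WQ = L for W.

Since Q sits to the right of W, W = LQ⁻¹.
Q has determinant 6; Q⁻¹ = [[5/3, 7/6, -5/6], [1, 1/2, -1/2], [-10/3, -11/6, 7/6]].
W = LQ⁻¹ = [[-21, 30, -3], [-15, 45, 6]] · [[5/3, 7/6, -5/6], [1, 1/2, -1/2], [-10/3, -11/6, 7/6]] = [[5, -4, -1], [0, -6, -3]].

W = [[5, -4, -1], [0, -6, -3]]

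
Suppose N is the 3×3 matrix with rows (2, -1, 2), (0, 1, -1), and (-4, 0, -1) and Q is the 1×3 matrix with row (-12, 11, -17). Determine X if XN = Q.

X = [[-6, 5, 0]]

Right-multiplying both sides by N⁻¹ gives X = QN⁻¹.
det N = 2, so N⁻¹ = [[-1/2, -1/2, -1/2], [2, 3, 1], [2, 2, 1]].
X = QN⁻¹ = [[-12, 11, -17]] · [[-1/2, -1/2, -1/2], [2, 3, 1], [2, 2, 1]] = [[-6, 5, 0]].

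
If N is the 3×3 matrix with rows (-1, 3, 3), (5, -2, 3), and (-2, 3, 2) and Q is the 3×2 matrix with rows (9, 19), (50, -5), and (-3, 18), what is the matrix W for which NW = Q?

N is on the left of W, so left-multiply by N⁻¹: W = N⁻¹Q.
N has determinant -2; N⁻¹ = [[13/2, -3/2, -15/2], [8, -2, -9], [-11/2, 3/2, 13/2]].
W = N⁻¹Q = [[13/2, -3/2, -15/2], [8, -2, -9], [-11/2, 3/2, 13/2]] · [[9, 19], [50, -5], [-3, 18]] = [[6, -4], [-1, 0], [6, 5]].

W = [[6, -4], [-1, 0], [6, 5]]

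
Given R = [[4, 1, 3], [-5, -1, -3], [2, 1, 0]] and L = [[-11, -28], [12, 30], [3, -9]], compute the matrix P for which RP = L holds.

P = [[-1, -2], [5, -5], [-4, -5]]

Left-multiplying both sides by R⁻¹ gives P = R⁻¹L.
R has determinant -3; R⁻¹ = [[-1, -1, 0], [2, 2, 1], [1, 2/3, -1/3]].
P = R⁻¹L = [[-1, -1, 0], [2, 2, 1], [1, 2/3, -1/3]] · [[-11, -28], [12, 30], [3, -9]] = [[-1, -2], [5, -5], [-4, -5]].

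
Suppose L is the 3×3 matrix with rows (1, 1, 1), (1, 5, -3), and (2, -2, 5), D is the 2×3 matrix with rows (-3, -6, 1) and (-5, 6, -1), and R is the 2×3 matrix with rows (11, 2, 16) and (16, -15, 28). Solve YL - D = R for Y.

YL = R + D = [[8, -4, 17], [11, -9, 27]].
L is on the right of Y, so right-multiply by L⁻¹: Y = (R + D)L⁻¹.
L has determinant -4; L⁻¹ = [[-19/4, 7/4, 2], [11/4, -3/4, -1], [3, -1, -1]].
Y = (R + D)L⁻¹ = [[2, 0, 3], [4, -1, 4]].

Y = [[2, 0, 3], [4, -1, 4]]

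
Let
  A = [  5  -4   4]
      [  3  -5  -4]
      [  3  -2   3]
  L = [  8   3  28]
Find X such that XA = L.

X = [[1, -3, 4]]

A is on the right of X, so right-multiply by A⁻¹: X = LA⁻¹.
A has determinant 5; A⁻¹ = [[-23/5, 4/5, 36/5], [-21/5, 3/5, 32/5], [9/5, -2/5, -13/5]].
X = LA⁻¹ = [[8, 3, 28]] · [[-23/5, 4/5, 36/5], [-21/5, 3/5, 32/5], [9/5, -2/5, -13/5]] = [[1, -3, 4]].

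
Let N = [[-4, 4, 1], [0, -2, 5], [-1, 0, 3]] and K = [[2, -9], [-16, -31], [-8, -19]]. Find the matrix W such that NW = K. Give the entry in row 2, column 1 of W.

3

N is on the left of W, so left-multiply by N⁻¹: W = N⁻¹K.
det N = 2; the adjugate gives N⁻¹ = [[-3, -6, 11], [-5/2, -11/2, 10], [-1, -2, 4]].
W = N⁻¹K = [[-3, -6, 11], [-5/2, -11/2, 10], [-1, -2, 4]] · [[2, -9], [-16, -31], [-8, -19]] = [[2, 4], [3, 3], [-2, -5]].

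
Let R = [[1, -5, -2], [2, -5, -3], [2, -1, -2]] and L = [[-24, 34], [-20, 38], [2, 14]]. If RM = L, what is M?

M = [[2, 4], [6, -6], [-2, 0]]

Left-multiplying both sides by R⁻¹ gives M = R⁻¹L.
det R = 1; the adjugate gives R⁻¹ = [[7, -8, 5], [-2, 2, -1], [8, -9, 5]].
M = R⁻¹L = [[7, -8, 5], [-2, 2, -1], [8, -9, 5]] · [[-24, 34], [-20, 38], [2, 14]] = [[2, 4], [6, -6], [-2, 0]].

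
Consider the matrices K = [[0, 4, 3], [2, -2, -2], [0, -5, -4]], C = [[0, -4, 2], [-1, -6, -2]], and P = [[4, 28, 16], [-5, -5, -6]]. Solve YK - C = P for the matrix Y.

Y = [[2, 2, -4], [2, -3, 5]]

YK = P + C = [[4, 24, 18], [-6, -11, -8]].
Right-multiplying both sides by K⁻¹ gives Y = (P + C)K⁻¹.
K has determinant 2; K⁻¹ = [[-1, 1/2, -1], [4, 0, 3], [-5, 0, -4]].
Y = (P + C)K⁻¹ = [[2, 2, -4], [2, -3, 5]].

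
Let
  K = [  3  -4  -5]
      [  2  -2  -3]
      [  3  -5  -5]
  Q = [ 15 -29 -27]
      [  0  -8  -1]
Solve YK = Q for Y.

Y = [[4, -6, 5], [-4, -3, 6]]

Right-multiplying both sides by K⁻¹ gives Y = QK⁻¹.
det K = 1, so K⁻¹ = [[-5, 5, 2], [1, 0, -1], [-4, 3, 2]].
Y = QK⁻¹ = [[15, -29, -27], [0, -8, -1]] · [[-5, 5, 2], [1, 0, -1], [-4, 3, 2]] = [[4, -6, 5], [-4, -3, 6]].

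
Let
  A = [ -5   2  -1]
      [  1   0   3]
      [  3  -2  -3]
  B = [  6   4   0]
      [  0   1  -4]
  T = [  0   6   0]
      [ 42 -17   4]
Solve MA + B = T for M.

M = [[3, 3, 2], [-5, 5, 4]]

MA = T − B = [[-6, 2, 0], [42, -18, 8]].
Right-multiplying both sides by A⁻¹ gives M = (T − B)A⁻¹.
det A = -4, so A⁻¹ = [[-3/2, -2, -3/2], [-3, -9/2, -7/2], [1/2, 1, 1/2]].
M = (T − B)A⁻¹ = [[3, 3, 2], [-5, 5, 4]].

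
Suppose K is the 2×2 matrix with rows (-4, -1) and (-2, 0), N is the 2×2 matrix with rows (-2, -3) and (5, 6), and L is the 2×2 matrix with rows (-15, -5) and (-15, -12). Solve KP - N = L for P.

KP = L + N = [[-17, -8], [-10, -6]].
Left-multiplying both sides by K⁻¹ gives P = K⁻¹(L + N).
K has determinant -2; K⁻¹ = [[0, -1/2], [-1, 2]].
P = K⁻¹(L + N) = [[5, 3], [-3, -4]].

P = [[5, 3], [-3, -4]]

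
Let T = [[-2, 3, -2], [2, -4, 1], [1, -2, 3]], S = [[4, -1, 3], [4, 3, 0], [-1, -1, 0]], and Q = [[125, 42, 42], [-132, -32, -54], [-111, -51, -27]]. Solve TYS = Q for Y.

Y = [[-1, -1, -1], [4, 1, -5], [0, -4, 2]]

Y = T⁻¹QS⁻¹ (apply T⁻¹ on the left and S⁻¹ on the right).
T has determinant 5; T⁻¹ = [[-2, -1, -1], [-1, -4/5, -2/5], [0, -1/5, 2/5]].
S has determinant -3; S⁻¹ = [[0, 1, 3], [0, -1, -4], [1/3, -5/3, -16/3]].
T⁻¹Q = [[-7, -1, -3], [25, 4, 12], [-18, -14, 0]].
Y = (T⁻¹Q)S⁻¹ = [[-1, -1, -1], [4, 1, -5], [0, -4, 2]].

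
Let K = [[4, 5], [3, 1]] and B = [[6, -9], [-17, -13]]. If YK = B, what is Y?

Y = [[-3, 6], [-2, -3]]

Since K sits to the right of Y, Y = BK⁻¹.
det K = -11, so K⁻¹ = [[-1/11, 5/11], [3/11, -4/11]].
Y = BK⁻¹ = [[6, -9], [-17, -13]] · [[-1/11, 5/11], [3/11, -4/11]] = [[-3, 6], [-2, -3]].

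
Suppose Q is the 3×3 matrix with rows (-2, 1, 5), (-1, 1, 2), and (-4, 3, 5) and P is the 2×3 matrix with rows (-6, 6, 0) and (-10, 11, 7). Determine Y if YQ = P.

Q is on the right of Y, so right-multiply by Q⁻¹: Y = PQ⁻¹.
Q has determinant 4; Q⁻¹ = [[-1/4, 5/2, -3/4], [-3/4, 5/2, -1/4], [1/4, 1/2, -1/4]].
Y = PQ⁻¹ = [[-6, 6, 0], [-10, 11, 7]] · [[-1/4, 5/2, -3/4], [-3/4, 5/2, -1/4], [1/4, 1/2, -1/4]] = [[-3, 0, 3], [-4, 6, 3]].

Y = [[-3, 0, 3], [-4, 6, 3]]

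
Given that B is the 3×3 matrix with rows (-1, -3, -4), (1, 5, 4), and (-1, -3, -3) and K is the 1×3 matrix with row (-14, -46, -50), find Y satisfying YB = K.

Y = [[6, -2, 6]]

Right-multiplying both sides by B⁻¹ gives Y = KB⁻¹.
det B = -2, so B⁻¹ = [[3/2, -3/2, -4], [1/2, 1/2, 0], [-1, 0, 1]].
Y = KB⁻¹ = [[-14, -46, -50]] · [[3/2, -3/2, -4], [1/2, 1/2, 0], [-1, 0, 1]] = [[6, -2, 6]].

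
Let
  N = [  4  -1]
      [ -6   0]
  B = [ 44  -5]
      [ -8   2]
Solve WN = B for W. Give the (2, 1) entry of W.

-2

Since N sits to the right of W, W = BN⁻¹.
det N = -6; the adjugate gives N⁻¹ = [[0, -1/6], [-1, -2/3]].
W = BN⁻¹ = [[44, -5], [-8, 2]] · [[0, -1/6], [-1, -2/3]] = [[5, -4], [-2, 0]].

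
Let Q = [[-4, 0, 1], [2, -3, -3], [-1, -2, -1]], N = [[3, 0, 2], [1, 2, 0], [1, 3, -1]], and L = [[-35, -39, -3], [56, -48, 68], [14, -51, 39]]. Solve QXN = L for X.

X = [[1, 0, 4], [-4, 0, 5], [-3, -3, 5]]

X = Q⁻¹LN⁻¹ (apply Q⁻¹ on the left and N⁻¹ on the right).
det Q = 5, so Q⁻¹ = [[-3/5, -2/5, 3/5], [1, 1, -2], [-7/5, -8/5, 12/5]].
det N = -4, so N⁻¹ = [[1/2, -3/2, 1], [-1/4, 5/4, -1/2], [-1/4, 9/4, -3/2]].
Q⁻¹L = [[7, 12, -2], [-7, 15, -13], [-7, 9, -11]].
X = (Q⁻¹L)N⁻¹ = [[1, 0, 4], [-4, 0, 5], [-3, -3, 5]].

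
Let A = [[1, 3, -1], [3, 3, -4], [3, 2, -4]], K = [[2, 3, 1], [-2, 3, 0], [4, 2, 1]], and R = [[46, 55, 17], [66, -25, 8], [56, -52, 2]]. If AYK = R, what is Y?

Left-multiply by A⁻¹ and right-multiply by K⁻¹: Y = A⁻¹RK⁻¹.
det A = -1, so A⁻¹ = [[4, -10, 9], [0, 1, -1], [3, -7, 6]].
det K = -4; the adjugate gives K⁻¹ = [[-3/4, 1/4, 3/4], [-1/2, 1/2, 1/2], [4, -2, -3]].
A⁻¹R = [[28, 2, 6], [10, 27, 6], [12, 28, 7]].
Y = (A⁻¹R)K⁻¹ = [[2, -4, 4], [3, 4, 3], [5, 3, 2]].

Y = [[2, -4, 4], [3, 4, 3], [5, 3, 2]]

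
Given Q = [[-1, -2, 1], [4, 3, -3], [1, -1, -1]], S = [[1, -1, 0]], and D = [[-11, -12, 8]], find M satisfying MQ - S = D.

M = [[3, -2, 1]]

MQ = D + S = [[-10, -13, 8]].
Since Q sits to the right of M, M = (D + S)Q⁻¹.
Q has determinant -3; Q⁻¹ = [[2, 1, -1], [-1/3, 0, -1/3], [7/3, 1, -5/3]].
M = (D + S)Q⁻¹ = [[3, -2, 1]].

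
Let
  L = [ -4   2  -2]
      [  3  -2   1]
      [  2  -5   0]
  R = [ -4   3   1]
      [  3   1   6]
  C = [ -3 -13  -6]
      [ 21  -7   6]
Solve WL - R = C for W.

WL = C + R = [[-7, -10, -5], [24, -6, 12]].
Right-multiplying both sides by L⁻¹ gives W = (C + R)L⁻¹.
det L = 6, so L⁻¹ = [[5/6, 5/3, -1/3], [1/3, 2/3, -1/3], [-11/6, -8/3, 1/3]].
W = (C + R)L⁻¹ = [[0, -5, 4], [-4, 4, -2]].

W = [[0, -5, 4], [-4, 4, -2]]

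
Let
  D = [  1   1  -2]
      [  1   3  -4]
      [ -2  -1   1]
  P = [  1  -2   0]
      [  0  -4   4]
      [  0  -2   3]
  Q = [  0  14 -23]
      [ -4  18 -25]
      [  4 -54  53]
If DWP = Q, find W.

Left-multiply by D⁻¹ and right-multiply by P⁻¹: W = D⁻¹QP⁻¹.
det D = -4, so D⁻¹ = [[1/4, -1/4, -1/2], [-7/4, 3/4, -1/2], [-5/4, 1/4, -1/2]].
P has determinant -4; P⁻¹ = [[1, -3/2, 2], [0, -3/4, 1], [0, -1/2, 1]].
D⁻¹Q = [[-1, 26, -26], [-5, 16, -5], [-3, 14, -4]].
W = (D⁻¹Q)P⁻¹ = [[-1, -5, -2], [-5, -2, 1], [-3, -4, 4]].

W = [[-1, -5, -2], [-5, -2, 1], [-3, -4, 4]]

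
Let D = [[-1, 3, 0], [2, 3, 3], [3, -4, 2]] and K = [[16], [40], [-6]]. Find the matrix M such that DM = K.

Left-multiplying both sides by D⁻¹ gives M = D⁻¹K.
det D = -3; the adjugate gives D⁻¹ = [[-6, 2, -3], [-5/3, 2/3, -1], [17/3, -5/3, 3]].
M = D⁻¹K = [[-6, 2, -3], [-5/3, 2/3, -1], [17/3, -5/3, 3]] · [[16], [40], [-6]] = [[2], [6], [6]].

M = [[2], [6], [6]]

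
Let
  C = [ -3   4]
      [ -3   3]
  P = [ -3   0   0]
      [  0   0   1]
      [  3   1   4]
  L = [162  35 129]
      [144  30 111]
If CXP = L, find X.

Left-multiply by C⁻¹ and right-multiply by P⁻¹: X = C⁻¹LP⁻¹.
det C = 3; the adjugate gives C⁻¹ = [[1, -4/3], [1, -1]].
P has determinant 3; P⁻¹ = [[-1/3, 0, 0], [1, -4, 1], [0, 1, 0]].
C⁻¹L = [[-30, -5, -19], [18, 5, 18]].
X = (C⁻¹L)P⁻¹ = [[5, 1, -5], [-1, -2, 5]].

X = [[5, 1, -5], [-1, -2, 5]]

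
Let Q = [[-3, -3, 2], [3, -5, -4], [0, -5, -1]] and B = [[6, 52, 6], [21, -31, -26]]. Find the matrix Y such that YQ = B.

Q is on the right of Y, so right-multiply by Q⁻¹: Y = BQ⁻¹.
det Q = 6, so Q⁻¹ = [[-5/2, -13/6, 11/3], [1/2, 1/2, -1], [-5/2, -5/2, 4]].
Y = BQ⁻¹ = [[6, 52, 6], [21, -31, -26]] · [[-5/2, -13/6, 11/3], [1/2, 1/2, -1], [-5/2, -5/2, 4]] = [[-4, -2, -6], [-3, 4, 4]].

Y = [[-4, -2, -6], [-3, 4, 4]]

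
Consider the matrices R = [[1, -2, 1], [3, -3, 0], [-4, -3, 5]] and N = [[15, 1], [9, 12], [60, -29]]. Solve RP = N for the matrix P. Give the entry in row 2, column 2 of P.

Left-multiplying both sides by R⁻¹ gives P = R⁻¹N.
det R = -6; the adjugate gives R⁻¹ = [[5/2, -7/6, -1/2], [5/2, -3/2, -1/2], [7/2, -11/6, -1/2]].
P = R⁻¹N = [[5/2, -7/6, -1/2], [5/2, -3/2, -1/2], [7/2, -11/6, -1/2]] · [[15, 1], [9, 12], [60, -29]] = [[-3, 3], [-6, -1], [6, -4]].

-1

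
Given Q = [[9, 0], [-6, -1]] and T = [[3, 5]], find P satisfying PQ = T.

Right-multiplying both sides by Q⁻¹ gives P = TQ⁻¹.
Q has determinant -9; Q⁻¹ = [[1/9, 0], [-2/3, -1]].
P = TQ⁻¹ = [[3, 5]] · [[1/9, 0], [-2/3, -1]] = [[-3, -5]].

P = [[-3, -5]]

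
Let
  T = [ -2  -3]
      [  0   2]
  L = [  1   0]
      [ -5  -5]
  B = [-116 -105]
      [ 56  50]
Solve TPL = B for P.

P = [[1, -3], [3, -5]]

Isolating P: multiply by T⁻¹ from the left and L⁻¹ from the right, so P = T⁻¹BL⁻¹.
T has determinant -4; T⁻¹ = [[-1/2, -3/4], [0, 1/2]].
det L = -5, so L⁻¹ = [[1, 0], [-1, -1/5]].
T⁻¹B = [[16, 15], [28, 25]].
P = (T⁻¹B)L⁻¹ = [[1, -3], [3, -5]].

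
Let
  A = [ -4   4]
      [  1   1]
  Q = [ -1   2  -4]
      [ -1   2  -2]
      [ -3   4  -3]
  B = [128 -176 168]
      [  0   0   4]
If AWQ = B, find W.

Isolating W: multiply by A⁻¹ from the left and Q⁻¹ from the right, so W = A⁻¹BQ⁻¹.
A has determinant -8; A⁻¹ = [[-1/8, 1/2], [1/8, 1/2]].
Q has determinant -4; Q⁻¹ = [[-1/2, 5/2, -1], [-3/4, 9/4, -1/2], [-1/2, 1/2, 0]].
A⁻¹B = [[-16, 22, -19], [16, -22, 23]].
W = (A⁻¹B)Q⁻¹ = [[1, 0, 5], [-3, 2, -5]].

W = [[1, 0, 5], [-3, 2, -5]]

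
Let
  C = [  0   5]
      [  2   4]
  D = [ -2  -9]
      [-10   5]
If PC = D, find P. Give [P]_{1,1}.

-1

C is on the right of P, so right-multiply by C⁻¹: P = DC⁻¹.
det C = -10; the adjugate gives C⁻¹ = [[-2/5, 1/2], [1/5, 0]].
P = DC⁻¹ = [[-2, -9], [-10, 5]] · [[-2/5, 1/2], [1/5, 0]] = [[-1, -1], [5, -5]].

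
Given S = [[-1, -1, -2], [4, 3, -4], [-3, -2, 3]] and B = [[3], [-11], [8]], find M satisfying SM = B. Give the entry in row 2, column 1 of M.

-1

Left-multiplying both sides by S⁻¹ gives M = S⁻¹B.
det S = -3; the adjugate gives S⁻¹ = [[-1/3, -7/3, -10/3], [0, 3, 4], [-1/3, -1/3, -1/3]].
M = S⁻¹B = [[-1/3, -7/3, -10/3], [0, 3, 4], [-1/3, -1/3, -1/3]] · [[3], [-11], [8]] = [[-2], [-1], [0]].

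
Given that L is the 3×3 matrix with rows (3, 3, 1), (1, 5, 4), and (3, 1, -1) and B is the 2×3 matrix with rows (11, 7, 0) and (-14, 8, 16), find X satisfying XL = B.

L is on the right of X, so right-multiply by L⁻¹: X = BL⁻¹.
det L = -2, so L⁻¹ = [[9/2, -2, -7/2], [-13/2, 3, 11/2], [7, -3, -6]].
X = BL⁻¹ = [[11, 7, 0], [-14, 8, 16]] · [[9/2, -2, -7/2], [-13/2, 3, 11/2], [7, -3, -6]] = [[4, -1, 0], [-3, 4, -3]].

X = [[4, -1, 0], [-3, 4, -3]]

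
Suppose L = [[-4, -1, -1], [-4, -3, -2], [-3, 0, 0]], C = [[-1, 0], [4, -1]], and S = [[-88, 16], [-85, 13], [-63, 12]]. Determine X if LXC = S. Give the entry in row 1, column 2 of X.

X = L⁻¹SC⁻¹ (apply L⁻¹ on the left and C⁻¹ on the right).
det L = 3, so L⁻¹ = [[0, 0, -1/3], [2, -1, -4/3], [-3, 1, 8/3]].
det C = 1, so C⁻¹ = [[-1, 0], [-4, -1]].
L⁻¹S = [[21, -4], [-7, 3], [11, -3]].
X = (L⁻¹S)C⁻¹ = [[-5, 4], [-5, -3], [1, 3]].

4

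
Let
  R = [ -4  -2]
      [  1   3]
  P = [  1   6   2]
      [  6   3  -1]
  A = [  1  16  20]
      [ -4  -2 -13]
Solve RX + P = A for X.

RX = A − P = [[0, 10, 18], [-10, -5, -12]].
Left-multiplying both sides by R⁻¹ gives X = R⁻¹(A − P).
det R = -10, so R⁻¹ = [[-3/10, -1/5], [1/10, 2/5]].
X = R⁻¹(A − P) = [[2, -2, -3], [-4, -1, -3]].

X = [[2, -2, -3], [-4, -1, -3]]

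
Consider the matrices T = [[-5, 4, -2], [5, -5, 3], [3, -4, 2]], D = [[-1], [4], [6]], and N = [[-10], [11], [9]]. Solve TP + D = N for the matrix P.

TP = N − D = [[-9], [7], [3]].
Since T multiplies P on the left, P = T⁻¹(N − D).
T has determinant -4; T⁻¹ = [[-1/2, 0, -1/2], [1/4, 1, -5/4], [5/4, 2, -5/4]].
P = T⁻¹(N − D) = [[3], [1], [-1]].

P = [[3], [1], [-1]]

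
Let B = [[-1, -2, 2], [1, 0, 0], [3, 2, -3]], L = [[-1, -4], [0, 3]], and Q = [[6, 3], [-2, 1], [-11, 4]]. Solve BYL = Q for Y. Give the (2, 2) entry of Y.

Y = B⁻¹QL⁻¹ (apply B⁻¹ on the left and L⁻¹ on the right).
det B = -2; the adjugate gives B⁻¹ = [[0, 1, 0], [-3/2, 3/2, -1], [-1, 2, -1]].
L has determinant -3; L⁻¹ = [[-1, -4/3], [0, 1/3]].
B⁻¹Q = [[-2, 1], [-1, -7], [1, -5]].
Y = (B⁻¹Q)L⁻¹ = [[2, 3], [1, -1], [-1, -3]].

-1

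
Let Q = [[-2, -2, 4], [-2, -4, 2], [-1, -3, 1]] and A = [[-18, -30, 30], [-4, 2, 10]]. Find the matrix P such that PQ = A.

P = [[6, 0, 6], [3, 1, -4]]

Since Q sits to the right of P, P = AQ⁻¹.
det Q = 4, so Q⁻¹ = [[1/2, -5/2, 3], [0, 1/2, -1], [1/2, -1, 1]].
P = AQ⁻¹ = [[-18, -30, 30], [-4, 2, 10]] · [[1/2, -5/2, 3], [0, 1/2, -1], [1/2, -1, 1]] = [[6, 0, 6], [3, 1, -4]].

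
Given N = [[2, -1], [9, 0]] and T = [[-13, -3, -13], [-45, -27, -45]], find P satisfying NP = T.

Left-multiplying both sides by N⁻¹ gives P = N⁻¹T.
N has determinant 9; N⁻¹ = [[0, 1/9], [-1, 2/9]].
P = N⁻¹T = [[0, 1/9], [-1, 2/9]] · [[-13, -3, -13], [-45, -27, -45]] = [[-5, -3, -5], [3, -3, 3]].

P = [[-5, -3, -5], [3, -3, 3]]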